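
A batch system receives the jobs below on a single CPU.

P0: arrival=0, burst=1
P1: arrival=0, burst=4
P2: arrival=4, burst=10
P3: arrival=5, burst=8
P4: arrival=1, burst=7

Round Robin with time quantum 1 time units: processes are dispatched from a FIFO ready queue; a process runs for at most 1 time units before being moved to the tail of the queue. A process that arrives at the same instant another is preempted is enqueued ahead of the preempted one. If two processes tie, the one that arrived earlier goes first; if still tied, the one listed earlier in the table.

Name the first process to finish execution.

P0

Schedule: | P0 0-1 | P1 1-2 | P4 2-3 | P1 3-4 | P4 4-5 | P2 5-6 | P1 6-7 | P3 7-8 | P4 8-9 | P2 9-10 | P1 10-11 | P3 11-12 | P4 12-13 | P2 13-14 | P3 14-15 | P4 15-16 | P2 16-17 | P3 17-18 | P4 18-19 | P2 19-20 | P3 20-21 | P4 21-22 | P2 22-23 | P3 23-24 | P2 24-25 | P3 25-26 | P2 26-27 | P3 27-28 | P2 28-30 |
Completion: P0=1  P1=11  P2=30  P3=28  P4=22
Finish order: P0 → P1 → P4 → P3 → P2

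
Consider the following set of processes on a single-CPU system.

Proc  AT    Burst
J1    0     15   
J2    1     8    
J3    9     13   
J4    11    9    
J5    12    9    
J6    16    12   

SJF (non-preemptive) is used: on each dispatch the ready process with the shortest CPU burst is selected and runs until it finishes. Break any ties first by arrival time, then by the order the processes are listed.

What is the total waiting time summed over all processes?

115

Schedule: | J1 0-15 | J2 15-23 | J4 23-32 | J5 32-41 | J6 41-53 | J3 53-66 |
Completion: J1=15  J2=23  J3=66  J4=32  J5=41  J6=53
Turnaround (C−A): J1=15  J2=22  J3=57  J4=21  J5=29  J6=37
Waiting = turnaround − burst: J1=0, J2=14, J3=44, J4=12, J5=20, J6=25
Total waiting = 0 + 14 + 44 + 12 + 20 + 25 = 115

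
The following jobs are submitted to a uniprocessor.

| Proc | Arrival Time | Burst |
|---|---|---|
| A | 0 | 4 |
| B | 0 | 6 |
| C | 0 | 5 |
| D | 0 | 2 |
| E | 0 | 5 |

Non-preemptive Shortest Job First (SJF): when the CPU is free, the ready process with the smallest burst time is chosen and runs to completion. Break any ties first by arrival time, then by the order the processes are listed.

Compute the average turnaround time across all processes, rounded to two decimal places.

11.40

Gantt: | D 0-2 | A 2-6 | C 6-11 | E 11-16 | B 16-22 |
Completion: A=6  B=22  C=11  D=2  E=16
Turnaround (C−A): A=6  B=22  C=11  D=2  E=16
Turnaround times: A=6, B=22, C=11, D=2, E=16
Average turnaround = (6+22+11+2+16) / 5 = 57/5 = 11.40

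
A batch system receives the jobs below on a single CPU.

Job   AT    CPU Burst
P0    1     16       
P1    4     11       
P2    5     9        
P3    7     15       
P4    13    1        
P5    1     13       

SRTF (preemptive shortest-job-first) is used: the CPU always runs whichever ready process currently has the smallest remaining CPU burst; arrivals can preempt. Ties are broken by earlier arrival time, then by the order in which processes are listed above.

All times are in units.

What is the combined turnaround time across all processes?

Gantt: | idle 0-1 | P5 1-14 | P4 14-15 | P2 15-24 | P1 24-35 | P3 35-50 | P0 50-66 |
Completion: P0=66  P1=35  P2=24  P3=50  P4=15  P5=14
Turnaround (C−A): P0=65  P1=31  P2=19  P3=43  P4=2  P5=13
Turnaround = completion − arrival: P0=65, P1=31, P2=19, P3=43, P4=2, P5=13
Total turnaround = 65 + 31 + 19 + 43 + 2 + 13 = 173

173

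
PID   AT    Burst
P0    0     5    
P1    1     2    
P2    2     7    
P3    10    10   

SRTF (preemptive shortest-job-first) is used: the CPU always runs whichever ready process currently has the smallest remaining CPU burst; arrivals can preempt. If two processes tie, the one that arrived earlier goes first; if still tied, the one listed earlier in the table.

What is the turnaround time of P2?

Schedule: | P0 0-1 | P1 1-3 | P0 3-7 | P2 7-14 | P3 14-24 |
Completion: P0=7  P1=3  P2=14  P3=24
Turnaround(P2) = completion − arrival = 14 − 2 = 12

12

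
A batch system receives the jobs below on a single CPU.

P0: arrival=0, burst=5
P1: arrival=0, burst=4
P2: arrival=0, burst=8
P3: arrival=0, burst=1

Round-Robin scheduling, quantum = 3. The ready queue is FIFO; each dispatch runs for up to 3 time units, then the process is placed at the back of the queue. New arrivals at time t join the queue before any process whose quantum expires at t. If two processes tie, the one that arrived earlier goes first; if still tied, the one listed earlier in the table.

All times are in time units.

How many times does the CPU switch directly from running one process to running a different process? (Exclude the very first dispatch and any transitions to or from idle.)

Gantt: | P0 0-3 | P1 3-6 | P2 6-9 | P3 9-10 | P0 10-12 | P1 12-13 | P2 13-18 |
Completion: P0=12  P1=13  P2=18  P3=10
Turnaround (C−A): P0=12  P1=13  P2=18  P3=10

6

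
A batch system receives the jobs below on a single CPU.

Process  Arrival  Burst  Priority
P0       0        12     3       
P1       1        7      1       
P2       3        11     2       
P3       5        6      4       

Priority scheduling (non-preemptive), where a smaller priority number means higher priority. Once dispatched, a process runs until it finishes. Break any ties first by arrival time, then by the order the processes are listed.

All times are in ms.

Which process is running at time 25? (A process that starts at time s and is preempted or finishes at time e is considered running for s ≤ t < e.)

P2

Gantt: | P0 0-12 | P1 12-19 | P2 19-30 | P3 30-36 |
Completion: P0=12  P1=19  P2=30  P3=36
Turnaround (C−A): P0=12  P1=18  P2=27  P3=31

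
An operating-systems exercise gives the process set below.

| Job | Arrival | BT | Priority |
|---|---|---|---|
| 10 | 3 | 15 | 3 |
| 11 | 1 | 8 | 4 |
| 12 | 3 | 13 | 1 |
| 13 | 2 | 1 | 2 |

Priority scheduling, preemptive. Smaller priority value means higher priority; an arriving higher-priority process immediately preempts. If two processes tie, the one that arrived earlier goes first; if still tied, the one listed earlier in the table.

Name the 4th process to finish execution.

11

Gantt: | idle 0-1 | 11 1-2 | 13 2-3 | 12 3-16 | 10 16-31 | 11 31-38 |
Completion: 10=31  11=38  12=16  13=3
Turnaround (C−A): 10=28  11=37  12=13  13=1
Finish order: 13 → 12 → 10 → 11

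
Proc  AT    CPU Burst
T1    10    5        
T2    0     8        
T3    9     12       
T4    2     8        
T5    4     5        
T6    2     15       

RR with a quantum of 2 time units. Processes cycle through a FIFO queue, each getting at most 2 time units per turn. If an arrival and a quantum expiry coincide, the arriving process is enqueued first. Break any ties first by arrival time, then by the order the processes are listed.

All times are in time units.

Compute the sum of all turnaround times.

214

Schedule: | T2 0-2 | T4 2-4 | T6 4-6 | T2 6-8 | T5 8-10 | T4 10-12 | T6 12-14 | T2 14-16 | T3 16-18 | T1 18-20 | T5 20-22 | T4 22-24 | T6 24-26 | T2 26-28 | T3 28-30 | T1 30-32 | T5 32-33 | T4 33-35 | T6 35-37 | T3 37-39 | T1 39-40 | T6 40-42 | T3 42-44 | T6 44-46 | T3 46-48 | T6 48-50 | T3 50-52 | T6 52-53 |
Completion: T1=40  T2=28  T3=52  T4=35  T5=33  T6=53
Turnaround (C−A): T1=30  T2=28  T3=43  T4=33  T5=29  T6=51
Turnaround = completion − arrival: T1=30, T2=28, T3=43, T4=33, T5=29, T6=51
Total turnaround = 30 + 28 + 43 + 33 + 29 + 51 = 214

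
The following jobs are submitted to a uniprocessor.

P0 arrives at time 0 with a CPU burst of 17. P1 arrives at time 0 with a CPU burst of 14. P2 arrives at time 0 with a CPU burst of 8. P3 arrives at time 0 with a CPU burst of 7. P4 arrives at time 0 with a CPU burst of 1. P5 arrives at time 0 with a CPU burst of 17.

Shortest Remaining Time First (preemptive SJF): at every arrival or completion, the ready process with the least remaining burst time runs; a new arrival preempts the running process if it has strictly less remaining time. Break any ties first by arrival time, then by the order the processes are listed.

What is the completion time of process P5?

64

Schedule: | P4 0-1 | P3 1-8 | P2 8-16 | P1 16-30 | P0 30-47 | P5 47-64 |
Completion: P0=47  P1=30  P2=16  P3=8  P4=1  P5=64
Turnaround (C−A): P0=47  P1=30  P2=16  P3=8  P4=1  P5=64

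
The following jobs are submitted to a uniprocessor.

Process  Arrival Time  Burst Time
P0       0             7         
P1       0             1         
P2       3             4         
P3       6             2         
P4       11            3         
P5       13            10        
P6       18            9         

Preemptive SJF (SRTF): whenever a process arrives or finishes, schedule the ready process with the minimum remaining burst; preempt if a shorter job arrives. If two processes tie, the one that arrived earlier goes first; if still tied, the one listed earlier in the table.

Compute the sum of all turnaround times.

60

Gantt: | P1 0-1 | P0 1-3 | P2 3-7 | P3 7-9 | P0 9-14 | P4 14-17 | P5 17-27 | P6 27-36 |
Completion: P0=14  P1=1  P2=7  P3=9  P4=17  P5=27  P6=36
Turnaround = completion − arrival: P0=14, P1=1, P2=4, P3=3, P4=6, P5=14, P6=18
Total turnaround = 14 + 1 + 4 + 3 + 6 + 14 + 18 = 60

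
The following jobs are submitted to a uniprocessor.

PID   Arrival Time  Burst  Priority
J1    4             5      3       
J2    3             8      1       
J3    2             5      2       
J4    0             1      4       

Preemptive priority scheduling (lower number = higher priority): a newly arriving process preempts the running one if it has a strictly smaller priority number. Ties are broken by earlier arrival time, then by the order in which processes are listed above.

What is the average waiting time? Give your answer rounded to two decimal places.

4.75

Schedule: | J4 0-1 | idle 1-2 | J3 2-3 | J2 3-11 | J3 11-15 | J1 15-20 |
Completion: J1=20  J2=11  J3=15  J4=1
Waiting times: J1=11, J2=0, J3=8, J4=0
Average waiting = (11+0+8+0) / 4 = 19/4 = 4.75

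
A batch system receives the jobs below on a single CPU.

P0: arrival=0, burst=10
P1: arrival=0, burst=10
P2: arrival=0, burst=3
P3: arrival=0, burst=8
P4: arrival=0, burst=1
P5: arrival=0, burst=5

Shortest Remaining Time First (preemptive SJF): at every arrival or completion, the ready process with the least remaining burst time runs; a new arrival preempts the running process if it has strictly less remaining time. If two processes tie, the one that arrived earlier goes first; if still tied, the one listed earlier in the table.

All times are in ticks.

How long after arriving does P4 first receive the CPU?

Gantt: | P4 0-1 | P2 1-4 | P5 4-9 | P3 9-17 | P0 17-27 | P1 27-37 |
Completion: P0=27  P1=37  P2=4  P3=17  P4=1  P5=9
Response(P4) = first start − arrival = 0 − 0 = 0

0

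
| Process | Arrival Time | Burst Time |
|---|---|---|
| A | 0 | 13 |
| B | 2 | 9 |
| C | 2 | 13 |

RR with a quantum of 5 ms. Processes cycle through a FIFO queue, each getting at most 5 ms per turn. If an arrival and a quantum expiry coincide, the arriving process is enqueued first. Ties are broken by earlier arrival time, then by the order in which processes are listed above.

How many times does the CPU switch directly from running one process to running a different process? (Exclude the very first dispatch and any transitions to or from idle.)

7

Gantt: | A 0-5 | B 5-10 | C 10-15 | A 15-20 | B 20-24 | C 24-29 | A 29-32 | C 32-35 |
Completion: A=32  B=24  C=35
Turnaround (C−A): A=32  B=22  C=33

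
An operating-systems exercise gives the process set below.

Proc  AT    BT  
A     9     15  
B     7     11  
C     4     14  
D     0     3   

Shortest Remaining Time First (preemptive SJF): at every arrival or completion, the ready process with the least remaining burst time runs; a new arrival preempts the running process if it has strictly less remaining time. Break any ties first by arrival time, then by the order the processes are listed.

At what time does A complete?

44

Gantt: | D 0-3 | idle 3-4 | C 4-18 | B 18-29 | A 29-44 |
Completion: A=44  B=29  C=18  D=3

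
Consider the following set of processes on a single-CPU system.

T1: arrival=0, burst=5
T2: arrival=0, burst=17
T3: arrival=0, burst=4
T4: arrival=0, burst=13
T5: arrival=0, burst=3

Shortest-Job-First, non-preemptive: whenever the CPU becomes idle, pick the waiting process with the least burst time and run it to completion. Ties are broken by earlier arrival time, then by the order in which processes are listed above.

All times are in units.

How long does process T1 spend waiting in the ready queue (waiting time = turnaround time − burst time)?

Schedule: | T5 0-3 | T3 3-7 | T1 7-12 | T4 12-25 | T2 25-42 |
Completion: T1=12  T2=42  T3=7  T4=25  T5=3
Waiting(T1) = turnaround − burst = 12 − 5 = 7

7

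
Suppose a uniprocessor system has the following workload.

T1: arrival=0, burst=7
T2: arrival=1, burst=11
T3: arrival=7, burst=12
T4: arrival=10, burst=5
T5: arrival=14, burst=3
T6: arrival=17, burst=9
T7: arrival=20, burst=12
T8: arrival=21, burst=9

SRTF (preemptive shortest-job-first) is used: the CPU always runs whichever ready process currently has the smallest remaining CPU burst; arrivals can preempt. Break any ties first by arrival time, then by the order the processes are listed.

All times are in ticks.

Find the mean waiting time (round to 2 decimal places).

13.88

Schedule: | T1 0-7 | T2 7-10 | T4 10-15 | T5 15-18 | T2 18-26 | T6 26-35 | T8 35-44 | T3 44-56 | T7 56-68 |
Completion: T1=7  T2=26  T3=56  T4=15  T5=18  T6=35  T7=68  T8=44
Waiting times: T1=0, T2=14, T3=37, T4=0, T5=1, T6=9, T7=36, T8=14
Average waiting = (0+14+37+0+1+9+36+14) / 8 = 111/8 = 13.88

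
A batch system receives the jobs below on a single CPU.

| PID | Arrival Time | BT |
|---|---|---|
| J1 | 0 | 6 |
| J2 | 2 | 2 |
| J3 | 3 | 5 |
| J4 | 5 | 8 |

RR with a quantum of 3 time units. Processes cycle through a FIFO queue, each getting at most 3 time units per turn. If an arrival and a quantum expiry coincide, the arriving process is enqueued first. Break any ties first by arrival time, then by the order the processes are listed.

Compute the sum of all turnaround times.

43

Gantt: | J1 0-3 | J2 3-5 | J3 5-8 | J1 8-11 | J4 11-14 | J3 14-16 | J4 16-21 |
Completion: J1=11  J2=5  J3=16  J4=21
Turnaround (C−A): J1=11  J2=3  J3=13  J4=16
Turnaround = completion − arrival: J1=11, J2=3, J3=13, J4=16
Total turnaround = 11 + 3 + 13 + 16 = 43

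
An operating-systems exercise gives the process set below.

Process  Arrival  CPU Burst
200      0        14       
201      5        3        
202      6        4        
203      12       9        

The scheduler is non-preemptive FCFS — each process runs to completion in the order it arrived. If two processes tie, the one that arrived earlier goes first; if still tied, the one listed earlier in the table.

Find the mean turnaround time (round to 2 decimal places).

14.75

Timeline: | 200 0-14 | 201 14-17 | 202 17-21 | 203 21-30 |
Completion: 200=14  201=17  202=21  203=30
Turnaround (C−A): 200=14  201=12  202=15  203=18
Turnaround times: 200=14, 201=12, 202=15, 203=18
Average turnaround = (14+12+15+18) / 4 = 59/4 = 14.75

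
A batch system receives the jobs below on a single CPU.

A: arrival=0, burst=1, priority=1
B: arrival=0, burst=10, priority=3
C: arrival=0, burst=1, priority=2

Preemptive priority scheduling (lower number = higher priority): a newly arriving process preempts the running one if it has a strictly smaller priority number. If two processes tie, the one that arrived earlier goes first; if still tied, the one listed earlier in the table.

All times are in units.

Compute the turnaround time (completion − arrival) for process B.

12

Gantt: | A 0-1 | C 1-2 | B 2-12 |
Completion: A=1  B=12  C=2
Turnaround (C−A): A=1  B=12  C=2
Turnaround(B) = completion − arrival = 12 − 0 = 12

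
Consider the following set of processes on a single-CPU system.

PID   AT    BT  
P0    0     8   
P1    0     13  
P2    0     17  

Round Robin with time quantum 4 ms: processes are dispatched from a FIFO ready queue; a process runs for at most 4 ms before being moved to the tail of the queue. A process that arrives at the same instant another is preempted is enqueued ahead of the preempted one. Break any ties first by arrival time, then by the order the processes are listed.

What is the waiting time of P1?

Gantt: | P0 0-4 | P1 4-8 | P2 8-12 | P0 12-16 | P1 16-20 | P2 20-24 | P1 24-28 | P2 28-32 | P1 32-33 | P2 33-38 |
Completion: P0=16  P1=33  P2=38
Waiting(P1) = turnaround − burst = 33 − 13 = 20

20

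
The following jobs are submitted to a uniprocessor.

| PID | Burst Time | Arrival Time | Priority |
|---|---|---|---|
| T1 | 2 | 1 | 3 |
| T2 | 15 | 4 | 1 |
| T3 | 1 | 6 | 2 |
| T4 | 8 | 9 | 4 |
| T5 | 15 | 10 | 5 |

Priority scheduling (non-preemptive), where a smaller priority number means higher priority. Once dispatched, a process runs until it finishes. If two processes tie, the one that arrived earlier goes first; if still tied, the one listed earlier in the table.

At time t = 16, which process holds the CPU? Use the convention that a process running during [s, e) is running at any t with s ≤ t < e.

T2

Gantt: | idle 0-1 | T1 1-3 | idle 3-4 | T2 4-19 | T3 19-20 | T4 20-28 | T5 28-43 |
Completion: T1=3  T2=19  T3=20  T4=28  T5=43
Turnaround (C−A): T1=2  T2=15  T3=14  T4=19  T5=33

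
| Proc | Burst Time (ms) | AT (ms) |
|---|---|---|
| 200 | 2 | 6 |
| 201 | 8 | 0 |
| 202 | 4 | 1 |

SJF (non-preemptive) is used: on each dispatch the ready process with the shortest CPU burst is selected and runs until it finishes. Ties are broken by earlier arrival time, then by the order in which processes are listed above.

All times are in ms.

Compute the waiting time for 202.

9

Schedule: | 201 0-8 | 200 8-10 | 202 10-14 |
Completion: 200=10  201=8  202=14
Waiting(202) = turnaround − burst = 13 − 4 = 9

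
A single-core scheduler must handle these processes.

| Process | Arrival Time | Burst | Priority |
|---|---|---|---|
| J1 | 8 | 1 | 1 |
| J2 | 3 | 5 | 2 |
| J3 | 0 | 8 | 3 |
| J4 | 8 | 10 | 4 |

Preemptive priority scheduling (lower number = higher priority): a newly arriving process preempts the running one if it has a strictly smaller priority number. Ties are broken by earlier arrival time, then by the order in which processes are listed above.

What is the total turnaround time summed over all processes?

Timeline: | J3 0-3 | J2 3-8 | J1 8-9 | J3 9-14 | J4 14-24 |
Completion: J1=9  J2=8  J3=14  J4=24
Turnaround (C−A): J1=1  J2=5  J3=14  J4=16
Turnaround = completion − arrival: J1=1, J2=5, J3=14, J4=16
Total turnaround = 1 + 5 + 14 + 16 = 36

36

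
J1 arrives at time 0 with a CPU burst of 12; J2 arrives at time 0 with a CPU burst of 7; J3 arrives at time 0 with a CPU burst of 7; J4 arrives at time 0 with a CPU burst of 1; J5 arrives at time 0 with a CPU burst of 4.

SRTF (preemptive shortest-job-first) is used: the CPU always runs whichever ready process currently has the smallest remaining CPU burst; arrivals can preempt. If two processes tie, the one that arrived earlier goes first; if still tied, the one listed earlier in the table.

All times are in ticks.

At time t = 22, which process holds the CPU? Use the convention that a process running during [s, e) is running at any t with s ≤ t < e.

J1

Timeline: | J4 0-1 | J5 1-5 | J2 5-12 | J3 12-19 | J1 19-31 |
Completion: J1=31  J2=12  J3=19  J4=1  J5=5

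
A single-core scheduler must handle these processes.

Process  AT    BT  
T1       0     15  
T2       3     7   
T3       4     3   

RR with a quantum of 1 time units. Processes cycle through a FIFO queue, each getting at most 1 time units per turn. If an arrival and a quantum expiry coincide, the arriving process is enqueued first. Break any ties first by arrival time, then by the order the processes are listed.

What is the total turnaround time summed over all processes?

49

Timeline: | T1 0-3 | T2 3-4 | T1 4-5 | T3 5-6 | T2 6-7 | T1 7-8 | T3 8-9 | T2 9-10 | T1 10-11 | T3 11-12 | T2 12-13 | T1 13-14 | T2 14-15 | T1 15-16 | T2 16-17 | T1 17-18 | T2 18-19 | T1 19-25 |
Completion: T1=25  T2=19  T3=12
Turnaround (C−A): T1=25  T2=16  T3=8
Turnaround = completion − arrival: T1=25, T2=16, T3=8
Total turnaround = 25 + 16 + 8 = 49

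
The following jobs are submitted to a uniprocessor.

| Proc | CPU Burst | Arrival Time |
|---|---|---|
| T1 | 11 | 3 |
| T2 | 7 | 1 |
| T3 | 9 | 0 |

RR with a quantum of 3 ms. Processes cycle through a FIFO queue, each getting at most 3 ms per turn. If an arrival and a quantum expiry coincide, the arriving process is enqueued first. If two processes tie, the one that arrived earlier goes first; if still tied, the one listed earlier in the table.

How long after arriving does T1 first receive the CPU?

3

Schedule: | T3 0-3 | T2 3-6 | T1 6-9 | T3 9-12 | T2 12-15 | T1 15-18 | T3 18-21 | T2 21-22 | T1 22-27 |
Completion: T1=27  T2=22  T3=21
Turnaround (C−A): T1=24  T2=21  T3=21
Response(T1) = first start − arrival = 6 − 3 = 3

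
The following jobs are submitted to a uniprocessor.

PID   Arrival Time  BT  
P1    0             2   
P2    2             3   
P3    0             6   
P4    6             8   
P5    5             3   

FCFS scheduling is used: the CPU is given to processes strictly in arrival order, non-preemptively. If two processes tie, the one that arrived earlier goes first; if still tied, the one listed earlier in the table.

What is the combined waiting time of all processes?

Timeline: | P1 0-2 | P3 2-8 | P2 8-11 | P5 11-14 | P4 14-22 |
Completion: P1=2  P2=11  P3=8  P4=22  P5=14
Turnaround (C−A): P1=2  P2=9  P3=8  P4=16  P5=9
Waiting = turnaround − burst: P1=0, P2=6, P3=2, P4=8, P5=6
Total waiting = 0 + 6 + 2 + 8 + 6 = 22

22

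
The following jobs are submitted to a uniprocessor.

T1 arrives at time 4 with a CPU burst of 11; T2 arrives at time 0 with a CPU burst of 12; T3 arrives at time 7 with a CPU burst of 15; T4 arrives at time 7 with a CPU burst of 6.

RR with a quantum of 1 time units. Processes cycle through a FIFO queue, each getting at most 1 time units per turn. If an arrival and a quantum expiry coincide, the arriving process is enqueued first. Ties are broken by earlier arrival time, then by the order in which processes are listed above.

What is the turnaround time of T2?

32

Gantt: | T2 0-4 | T1 4-5 | T2 5-6 | T1 6-7 | T2 7-8 | T3 8-9 | T4 9-10 | T1 10-11 | T2 11-12 | T3 12-13 | T4 13-14 | T1 14-15 | T2 15-16 | T3 16-17 | T4 17-18 | T1 18-19 | T2 19-20 | T3 20-21 | T4 21-22 | T1 22-23 | T2 23-24 | T3 24-25 | T4 25-26 | T1 26-27 | T2 27-28 | T3 28-29 | T4 29-30 | T1 30-31 | T2 31-32 | T3 32-33 | T1 33-34 | T3 34-35 | T1 35-36 | T3 36-37 | T1 37-38 | T3 38-44 |
Completion: T1=38  T2=32  T3=44  T4=30
Turnaround (C−A): T1=34  T2=32  T3=37  T4=23
Turnaround(T2) = completion − arrival = 32 − 0 = 32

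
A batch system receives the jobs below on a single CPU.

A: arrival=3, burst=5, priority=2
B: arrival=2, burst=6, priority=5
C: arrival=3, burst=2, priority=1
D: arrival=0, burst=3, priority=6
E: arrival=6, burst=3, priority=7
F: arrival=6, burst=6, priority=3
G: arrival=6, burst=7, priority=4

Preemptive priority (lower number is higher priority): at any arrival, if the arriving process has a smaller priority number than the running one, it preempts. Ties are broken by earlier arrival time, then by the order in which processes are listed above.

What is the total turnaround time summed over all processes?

117

Gantt: | D 0-2 | B 2-3 | C 3-5 | A 5-10 | F 10-16 | G 16-23 | B 23-28 | D 28-29 | E 29-32 |
Completion: A=10  B=28  C=5  D=29  E=32  F=16  G=23
Turnaround (C−A): A=7  B=26  C=2  D=29  E=26  F=10  G=17
Turnaround = completion − arrival: A=7, B=26, C=2, D=29, E=26, F=10, G=17
Total turnaround = 7 + 26 + 2 + 29 + 26 + 10 + 17 = 117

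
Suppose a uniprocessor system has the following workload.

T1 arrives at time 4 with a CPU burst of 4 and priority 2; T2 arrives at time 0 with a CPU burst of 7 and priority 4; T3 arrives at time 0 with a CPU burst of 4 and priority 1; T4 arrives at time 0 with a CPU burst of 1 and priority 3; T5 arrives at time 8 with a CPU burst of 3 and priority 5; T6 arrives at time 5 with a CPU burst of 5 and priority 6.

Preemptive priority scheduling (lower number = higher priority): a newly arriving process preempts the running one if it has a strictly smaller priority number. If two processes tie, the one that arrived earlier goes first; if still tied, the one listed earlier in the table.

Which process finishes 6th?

T6

Schedule: | T3 0-4 | T1 4-8 | T4 8-9 | T2 9-16 | T5 16-19 | T6 19-24 |
Completion: T1=8  T2=16  T3=4  T4=9  T5=19  T6=24
Turnaround (C−A): T1=4  T2=16  T3=4  T4=9  T5=11  T6=19
Finish order: T3 → T1 → T4 → T2 → T5 → T6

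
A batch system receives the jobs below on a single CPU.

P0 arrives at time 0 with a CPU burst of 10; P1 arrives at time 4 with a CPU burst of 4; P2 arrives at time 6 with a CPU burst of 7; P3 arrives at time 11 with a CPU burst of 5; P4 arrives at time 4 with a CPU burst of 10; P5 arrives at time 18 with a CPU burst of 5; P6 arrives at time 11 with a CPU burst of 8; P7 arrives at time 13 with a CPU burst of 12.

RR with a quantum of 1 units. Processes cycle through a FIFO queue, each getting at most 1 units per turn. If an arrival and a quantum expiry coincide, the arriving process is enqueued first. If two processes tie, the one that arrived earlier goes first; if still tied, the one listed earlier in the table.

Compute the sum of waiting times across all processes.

Gantt: | P0 0-4 | P1 4-5 | P4 5-6 | P0 6-7 | P1 7-8 | P2 8-9 | P4 9-10 | P0 10-11 | P1 11-12 | P2 12-13 | P4 13-14 | P3 14-15 | P6 15-16 | P0 16-17 | P1 17-18 | P7 18-19 | P2 19-20 | P4 20-21 | P3 21-22 | P6 22-23 | P0 23-24 | P5 24-25 | P7 25-26 | P2 26-27 | P4 27-28 | P3 28-29 | P6 29-30 | P0 30-31 | P5 31-32 | P7 32-33 | P2 33-34 | P4 34-35 | P3 35-36 | P6 36-37 | P0 37-38 | P5 38-39 | P7 39-40 | P2 40-41 | P4 41-42 | P3 42-43 | P6 43-44 | P5 44-45 | P7 45-46 | P2 46-47 | P4 47-48 | P6 48-49 | P5 49-50 | P7 50-51 | P4 51-52 | P6 52-53 | P7 53-54 | P4 54-55 | P6 55-56 | P7 56-61 |
Completion: P0=38  P1=18  P2=47  P3=43  P4=55  P5=50  P6=56  P7=61
Turnaround (C−A): P0=38  P1=14  P2=41  P3=32  P4=51  P5=32  P6=45  P7=48
Waiting = turnaround − burst: P0=28, P1=10, P2=34, P3=27, P4=41, P5=27, P6=37, P7=36
Total waiting = 28 + 10 + 34 + 27 + 41 + 27 + 37 + 36 = 240

240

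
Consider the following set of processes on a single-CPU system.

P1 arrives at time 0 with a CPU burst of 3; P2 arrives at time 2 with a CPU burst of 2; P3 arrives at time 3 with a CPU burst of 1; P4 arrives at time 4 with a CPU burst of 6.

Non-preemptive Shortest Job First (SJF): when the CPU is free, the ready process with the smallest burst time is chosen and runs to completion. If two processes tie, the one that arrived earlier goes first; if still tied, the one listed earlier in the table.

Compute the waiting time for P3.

Timeline: | P1 0-3 | P3 3-4 | P2 4-6 | P4 6-12 |
Completion: P1=3  P2=6  P3=4  P4=12
Turnaround (C−A): P1=3  P2=4  P3=1  P4=8
Waiting(P3) = turnaround − burst = 1 − 1 = 0

0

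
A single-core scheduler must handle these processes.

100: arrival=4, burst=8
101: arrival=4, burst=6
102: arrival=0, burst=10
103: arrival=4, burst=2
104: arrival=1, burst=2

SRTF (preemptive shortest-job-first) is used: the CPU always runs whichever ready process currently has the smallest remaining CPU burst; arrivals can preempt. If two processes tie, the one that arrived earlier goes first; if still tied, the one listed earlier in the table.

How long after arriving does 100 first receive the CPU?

16

Timeline: | 102 0-1 | 104 1-3 | 102 3-4 | 103 4-6 | 101 6-12 | 102 12-20 | 100 20-28 |
Completion: 100=28  101=12  102=20  103=6  104=3
Turnaround (C−A): 100=24  101=8  102=20  103=2  104=2
Response(100) = first start − arrival = 20 − 4 = 16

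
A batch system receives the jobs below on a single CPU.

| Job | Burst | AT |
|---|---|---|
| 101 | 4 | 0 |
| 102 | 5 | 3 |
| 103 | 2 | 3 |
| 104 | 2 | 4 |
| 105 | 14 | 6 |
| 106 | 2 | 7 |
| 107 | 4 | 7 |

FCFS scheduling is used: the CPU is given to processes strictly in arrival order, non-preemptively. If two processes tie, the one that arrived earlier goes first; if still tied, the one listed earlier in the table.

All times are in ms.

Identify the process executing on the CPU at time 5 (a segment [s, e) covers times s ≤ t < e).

Timeline: | 101 0-4 | 102 4-9 | 103 9-11 | 104 11-13 | 105 13-27 | 106 27-29 | 107 29-33 |
Completion: 101=4  102=9  103=11  104=13  105=27  106=29  107=33

102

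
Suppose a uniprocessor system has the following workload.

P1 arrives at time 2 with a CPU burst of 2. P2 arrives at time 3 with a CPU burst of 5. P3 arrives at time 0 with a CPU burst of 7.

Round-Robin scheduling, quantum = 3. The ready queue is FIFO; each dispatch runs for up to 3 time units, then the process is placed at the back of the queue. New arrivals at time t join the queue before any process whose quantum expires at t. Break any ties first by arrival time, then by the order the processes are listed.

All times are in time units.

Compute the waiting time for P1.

1

Timeline: | P3 0-3 | P1 3-5 | P2 5-8 | P3 8-11 | P2 11-13 | P3 13-14 |
Completion: P1=5  P2=13  P3=14
Waiting(P1) = turnaround − burst = 3 − 2 = 1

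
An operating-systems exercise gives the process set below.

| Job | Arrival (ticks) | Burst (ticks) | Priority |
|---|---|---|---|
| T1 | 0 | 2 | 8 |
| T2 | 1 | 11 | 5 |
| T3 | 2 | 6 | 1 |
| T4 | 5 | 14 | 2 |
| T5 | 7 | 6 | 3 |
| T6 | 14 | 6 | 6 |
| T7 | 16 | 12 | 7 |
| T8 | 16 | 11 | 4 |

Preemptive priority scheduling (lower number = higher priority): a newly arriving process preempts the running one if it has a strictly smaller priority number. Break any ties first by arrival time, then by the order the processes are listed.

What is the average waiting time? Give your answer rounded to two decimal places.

25.88

Schedule: | T1 0-1 | T2 1-2 | T3 2-8 | T4 8-22 | T5 22-28 | T8 28-39 | T2 39-49 | T6 49-55 | T7 55-67 | T1 67-68 |
Completion: T1=68  T2=49  T3=8  T4=22  T5=28  T6=55  T7=67  T8=39
Turnaround (C−A): T1=68  T2=48  T3=6  T4=17  T5=21  T6=41  T7=51  T8=23
Waiting times: T1=66, T2=37, T3=0, T4=3, T5=15, T6=35, T7=39, T8=12
Average waiting = (66+37+0+3+15+35+39+12) / 8 = 207/8 = 25.88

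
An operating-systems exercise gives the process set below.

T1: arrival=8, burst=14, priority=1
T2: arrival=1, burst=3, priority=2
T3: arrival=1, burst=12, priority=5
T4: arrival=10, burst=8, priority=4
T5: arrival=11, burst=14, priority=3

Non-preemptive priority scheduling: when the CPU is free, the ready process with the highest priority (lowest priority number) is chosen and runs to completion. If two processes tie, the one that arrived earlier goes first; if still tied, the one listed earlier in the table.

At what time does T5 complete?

Gantt: | idle 0-1 | T2 1-4 | T3 4-16 | T1 16-30 | T5 30-44 | T4 44-52 |
Completion: T1=30  T2=4  T3=16  T4=52  T5=44
Turnaround (C−A): T1=22  T2=3  T3=15  T4=42  T5=33

44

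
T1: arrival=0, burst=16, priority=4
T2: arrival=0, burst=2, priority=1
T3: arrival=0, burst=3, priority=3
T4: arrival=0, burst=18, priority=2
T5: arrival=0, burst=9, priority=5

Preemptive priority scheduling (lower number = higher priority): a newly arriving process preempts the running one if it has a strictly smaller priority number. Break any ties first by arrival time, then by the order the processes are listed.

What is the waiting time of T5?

39

Schedule: | T2 0-2 | T4 2-20 | T3 20-23 | T1 23-39 | T5 39-48 |
Completion: T1=39  T2=2  T3=23  T4=20  T5=48
Turnaround (C−A): T1=39  T2=2  T3=23  T4=20  T5=48
Waiting(T5) = turnaround − burst = 48 − 9 = 39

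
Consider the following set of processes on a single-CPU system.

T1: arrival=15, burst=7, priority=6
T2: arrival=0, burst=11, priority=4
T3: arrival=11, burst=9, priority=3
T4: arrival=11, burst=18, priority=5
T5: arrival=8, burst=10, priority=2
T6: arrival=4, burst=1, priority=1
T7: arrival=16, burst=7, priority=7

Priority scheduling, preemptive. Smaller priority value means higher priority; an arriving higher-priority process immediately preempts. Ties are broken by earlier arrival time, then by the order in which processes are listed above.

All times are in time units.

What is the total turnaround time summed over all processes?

Schedule: | T2 0-4 | T6 4-5 | T2 5-8 | T5 8-18 | T3 18-27 | T2 27-31 | T4 31-49 | T1 49-56 | T7 56-63 |
Completion: T1=56  T2=31  T3=27  T4=49  T5=18  T6=5  T7=63
Turnaround (C−A): T1=41  T2=31  T3=16  T4=38  T5=10  T6=1  T7=47
Turnaround = completion − arrival: T1=41, T2=31, T3=16, T4=38, T5=10, T6=1, T7=47
Total turnaround = 41 + 31 + 16 + 38 + 10 + 1 + 47 = 184

184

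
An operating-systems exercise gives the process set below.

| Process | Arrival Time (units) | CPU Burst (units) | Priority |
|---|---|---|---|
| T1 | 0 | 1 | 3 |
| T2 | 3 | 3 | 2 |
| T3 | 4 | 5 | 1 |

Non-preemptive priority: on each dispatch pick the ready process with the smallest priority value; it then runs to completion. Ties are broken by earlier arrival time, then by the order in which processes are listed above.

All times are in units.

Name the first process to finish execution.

T1

Timeline: | T1 0-1 | idle 1-3 | T2 3-6 | T3 6-11 |
Completion: T1=1  T2=6  T3=11
Turnaround (C−A): T1=1  T2=3  T3=7
Finish order: T1 → T2 → T3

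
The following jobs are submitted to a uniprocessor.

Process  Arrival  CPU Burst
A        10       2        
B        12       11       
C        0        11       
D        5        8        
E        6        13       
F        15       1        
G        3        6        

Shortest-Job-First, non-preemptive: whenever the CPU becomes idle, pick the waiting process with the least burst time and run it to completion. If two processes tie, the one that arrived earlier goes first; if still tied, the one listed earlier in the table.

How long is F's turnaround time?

5

Gantt: | C 0-11 | A 11-13 | G 13-19 | F 19-20 | D 20-28 | B 28-39 | E 39-52 |
Completion: A=13  B=39  C=11  D=28  E=52  F=20  G=19
Turnaround (C−A): A=3  B=27  C=11  D=23  E=46  F=5  G=16
Turnaround(F) = completion − arrival = 20 − 15 = 5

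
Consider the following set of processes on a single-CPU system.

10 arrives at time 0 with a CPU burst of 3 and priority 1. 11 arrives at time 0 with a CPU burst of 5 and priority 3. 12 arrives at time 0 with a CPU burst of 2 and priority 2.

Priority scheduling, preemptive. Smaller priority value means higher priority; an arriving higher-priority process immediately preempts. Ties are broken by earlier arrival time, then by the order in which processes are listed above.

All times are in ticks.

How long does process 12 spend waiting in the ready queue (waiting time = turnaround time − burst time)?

3

Schedule: | 10 0-3 | 12 3-5 | 11 5-10 |
Completion: 10=3  11=10  12=5
Turnaround (C−A): 10=3  11=10  12=5
Waiting(12) = turnaround − burst = 5 − 2 = 3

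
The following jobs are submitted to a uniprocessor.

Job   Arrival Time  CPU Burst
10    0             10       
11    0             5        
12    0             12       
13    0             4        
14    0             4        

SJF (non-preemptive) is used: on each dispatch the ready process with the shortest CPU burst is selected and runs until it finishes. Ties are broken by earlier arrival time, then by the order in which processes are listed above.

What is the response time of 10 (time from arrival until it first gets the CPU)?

Schedule: | 13 0-4 | 14 4-8 | 11 8-13 | 10 13-23 | 12 23-35 |
Completion: 10=23  11=13  12=35  13=4  14=8
Response(10) = first start − arrival = 13 − 0 = 13

13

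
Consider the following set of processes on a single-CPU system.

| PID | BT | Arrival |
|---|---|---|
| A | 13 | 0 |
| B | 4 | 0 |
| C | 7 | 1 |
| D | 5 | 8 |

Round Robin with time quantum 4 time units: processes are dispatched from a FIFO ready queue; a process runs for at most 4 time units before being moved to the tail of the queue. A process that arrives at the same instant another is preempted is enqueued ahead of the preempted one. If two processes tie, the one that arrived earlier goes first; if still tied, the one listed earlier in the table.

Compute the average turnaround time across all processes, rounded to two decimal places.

19.75

Timeline: | A 0-4 | B 4-8 | C 8-12 | A 12-16 | D 16-20 | C 20-23 | A 23-27 | D 27-28 | A 28-29 |
Completion: A=29  B=8  C=23  D=28
Turnaround times: A=29, B=8, C=22, D=20
Average turnaround = (29+8+22+20) / 4 = 79/4 = 19.75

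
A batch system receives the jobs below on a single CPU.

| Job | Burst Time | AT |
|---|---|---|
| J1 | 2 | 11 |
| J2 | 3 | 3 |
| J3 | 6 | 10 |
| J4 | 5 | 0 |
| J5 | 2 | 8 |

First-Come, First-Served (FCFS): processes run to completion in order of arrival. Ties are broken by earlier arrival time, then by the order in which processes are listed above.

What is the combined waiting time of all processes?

Gantt: | J4 0-5 | J2 5-8 | J5 8-10 | J3 10-16 | J1 16-18 |
Completion: J1=18  J2=8  J3=16  J4=5  J5=10
Waiting = turnaround − burst: J1=5, J2=2, J3=0, J4=0, J5=0
Total waiting = 5 + 2 + 0 + 0 + 0 = 7

7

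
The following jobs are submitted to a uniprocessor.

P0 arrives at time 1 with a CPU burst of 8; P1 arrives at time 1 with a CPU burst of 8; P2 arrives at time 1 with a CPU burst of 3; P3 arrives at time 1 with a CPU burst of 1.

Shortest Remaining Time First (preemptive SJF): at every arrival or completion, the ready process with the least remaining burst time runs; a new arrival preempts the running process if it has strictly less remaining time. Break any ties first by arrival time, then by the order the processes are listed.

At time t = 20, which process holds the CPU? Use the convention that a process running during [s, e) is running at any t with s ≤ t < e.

Timeline: | idle 0-1 | P3 1-2 | P2 2-5 | P0 5-13 | P1 13-21 |
Completion: P0=13  P1=21  P2=5  P3=2
Turnaround (C−A): P0=12  P1=20  P2=4  P3=1

P1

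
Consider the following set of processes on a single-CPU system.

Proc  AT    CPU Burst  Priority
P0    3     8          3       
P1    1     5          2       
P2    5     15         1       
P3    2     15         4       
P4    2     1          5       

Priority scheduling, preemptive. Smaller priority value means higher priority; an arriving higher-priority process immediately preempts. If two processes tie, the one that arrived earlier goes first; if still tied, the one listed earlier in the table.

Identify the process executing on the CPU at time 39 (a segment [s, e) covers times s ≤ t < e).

Gantt: | idle 0-1 | P1 1-5 | P2 5-20 | P1 20-21 | P0 21-29 | P3 29-44 | P4 44-45 |
Completion: P0=29  P1=21  P2=20  P3=44  P4=45

P3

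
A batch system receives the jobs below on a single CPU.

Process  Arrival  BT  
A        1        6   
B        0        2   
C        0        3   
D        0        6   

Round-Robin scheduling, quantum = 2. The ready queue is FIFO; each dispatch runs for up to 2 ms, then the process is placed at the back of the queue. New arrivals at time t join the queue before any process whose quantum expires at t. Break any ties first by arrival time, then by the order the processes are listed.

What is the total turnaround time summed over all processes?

Schedule: | B 0-2 | C 2-4 | D 4-6 | A 6-8 | C 8-9 | D 9-11 | A 11-13 | D 13-15 | A 15-17 |
Completion: A=17  B=2  C=9  D=15
Turnaround (C−A): A=16  B=2  C=9  D=15
Turnaround = completion − arrival: A=16, B=2, C=9, D=15
Total turnaround = 16 + 2 + 9 + 15 = 42

42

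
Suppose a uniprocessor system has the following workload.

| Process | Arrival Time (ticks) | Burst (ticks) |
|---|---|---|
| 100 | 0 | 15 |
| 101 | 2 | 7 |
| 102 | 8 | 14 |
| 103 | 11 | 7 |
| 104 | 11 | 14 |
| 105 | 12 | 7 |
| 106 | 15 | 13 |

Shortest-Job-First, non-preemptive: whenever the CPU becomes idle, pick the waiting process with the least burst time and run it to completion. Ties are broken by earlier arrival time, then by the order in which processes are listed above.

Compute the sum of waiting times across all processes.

Timeline: | 100 0-15 | 101 15-22 | 103 22-29 | 105 29-36 | 106 36-49 | 102 49-63 | 104 63-77 |
Completion: 100=15  101=22  102=63  103=29  104=77  105=36  106=49
Turnaround (C−A): 100=15  101=20  102=55  103=18  104=66  105=24  106=34
Waiting = turnaround − burst: 100=0, 101=13, 102=41, 103=11, 104=52, 105=17, 106=21
Total waiting = 0 + 13 + 41 + 11 + 52 + 17 + 21 = 155

155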